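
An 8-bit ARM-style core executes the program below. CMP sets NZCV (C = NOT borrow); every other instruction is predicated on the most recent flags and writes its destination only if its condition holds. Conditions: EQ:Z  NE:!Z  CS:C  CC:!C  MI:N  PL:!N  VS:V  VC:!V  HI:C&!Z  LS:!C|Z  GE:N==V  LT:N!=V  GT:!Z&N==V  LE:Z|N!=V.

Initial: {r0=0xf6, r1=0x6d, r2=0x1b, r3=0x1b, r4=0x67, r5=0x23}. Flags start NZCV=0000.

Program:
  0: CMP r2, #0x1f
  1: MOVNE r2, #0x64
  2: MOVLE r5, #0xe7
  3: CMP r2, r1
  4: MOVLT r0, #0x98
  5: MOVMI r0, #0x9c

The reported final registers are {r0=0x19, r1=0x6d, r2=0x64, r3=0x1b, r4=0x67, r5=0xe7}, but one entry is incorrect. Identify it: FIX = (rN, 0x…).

FIX = (r0, 0x9c)

0: ✓ CMP  NZCV=1000
1: ✓ MOVNE  r2←0x64
2: ✓ MOVLE  r5←0xe7
3: ✓ CMP  NZCV=1000
4: ✓ MOVLT  r0←0x98
5: ✓ MOVMI  r0←0x9c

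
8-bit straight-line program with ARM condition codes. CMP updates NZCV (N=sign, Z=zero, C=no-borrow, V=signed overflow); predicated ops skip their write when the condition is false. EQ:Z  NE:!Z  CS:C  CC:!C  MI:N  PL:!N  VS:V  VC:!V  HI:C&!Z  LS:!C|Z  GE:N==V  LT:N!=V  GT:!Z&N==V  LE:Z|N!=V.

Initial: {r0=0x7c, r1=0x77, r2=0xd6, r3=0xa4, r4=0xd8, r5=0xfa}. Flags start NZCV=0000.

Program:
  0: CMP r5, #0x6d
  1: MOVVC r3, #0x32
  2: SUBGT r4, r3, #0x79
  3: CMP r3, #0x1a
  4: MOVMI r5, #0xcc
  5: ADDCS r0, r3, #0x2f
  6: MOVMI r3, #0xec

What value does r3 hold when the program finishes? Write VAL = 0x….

[0] flags=1010 → (cmp)
[1] flags=1010 VC?T → r3=0x32
[2] flags=1010 GT?F → skip
[3] flags=0010 → (cmp)
[4] flags=0010 MI?F → skip
[5] flags=0010 CS?T → r0=0x61
[6] flags=0010 MI?F → skip

VAL = 0x32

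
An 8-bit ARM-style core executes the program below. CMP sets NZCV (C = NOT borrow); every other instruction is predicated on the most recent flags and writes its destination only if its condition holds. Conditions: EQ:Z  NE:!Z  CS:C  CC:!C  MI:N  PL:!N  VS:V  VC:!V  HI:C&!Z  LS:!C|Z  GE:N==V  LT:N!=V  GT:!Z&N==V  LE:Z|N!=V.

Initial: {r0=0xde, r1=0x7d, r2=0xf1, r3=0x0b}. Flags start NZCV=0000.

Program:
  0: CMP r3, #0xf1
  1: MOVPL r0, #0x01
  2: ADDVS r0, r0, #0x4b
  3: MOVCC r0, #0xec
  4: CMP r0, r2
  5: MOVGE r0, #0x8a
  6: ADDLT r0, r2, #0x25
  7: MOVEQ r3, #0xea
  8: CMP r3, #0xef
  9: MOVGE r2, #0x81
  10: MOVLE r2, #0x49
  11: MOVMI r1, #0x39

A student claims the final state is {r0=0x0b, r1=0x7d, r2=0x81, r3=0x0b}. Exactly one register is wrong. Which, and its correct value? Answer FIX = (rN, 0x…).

0: ✓ CMP  NZCV=0000
1: ✓ MOVPL  r0←0x01
2: · ADDVS
3: ✓ MOVCC  r0←0xec
4: ✓ CMP  NZCV=1000
5: · MOVGE
6: ✓ ADDLT  r0←0x16
7: · MOVEQ
8: ✓ CMP  NZCV=0000
9: ✓ MOVGE  r2←0x81
10: · MOVLE
11: · MOVMI

FIX = (r0, 0x16)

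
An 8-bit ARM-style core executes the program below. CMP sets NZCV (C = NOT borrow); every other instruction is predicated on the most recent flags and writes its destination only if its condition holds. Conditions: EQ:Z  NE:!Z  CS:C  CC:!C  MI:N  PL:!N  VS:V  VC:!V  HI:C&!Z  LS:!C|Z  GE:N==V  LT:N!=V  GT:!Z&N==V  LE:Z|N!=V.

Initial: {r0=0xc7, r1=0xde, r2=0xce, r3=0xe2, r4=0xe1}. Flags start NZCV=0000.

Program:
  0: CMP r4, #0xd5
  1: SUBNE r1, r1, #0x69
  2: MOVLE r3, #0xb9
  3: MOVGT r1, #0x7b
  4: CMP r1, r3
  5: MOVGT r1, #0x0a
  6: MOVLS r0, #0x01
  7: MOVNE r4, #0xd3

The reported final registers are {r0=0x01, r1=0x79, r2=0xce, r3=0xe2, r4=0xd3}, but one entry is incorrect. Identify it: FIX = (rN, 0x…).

FIX = (r1, 0x0a)

0: ✓ CMP  NZCV=0010
1: ✓ SUBNE  r1←0x75
2: · MOVLE
3: ✓ MOVGT  r1←0x7b
4: ✓ CMP  NZCV=1001
5: ✓ MOVGT  r1←0x0a
6: ✓ MOVLS  r0←0x01
7: ✓ MOVNE  r4←0xd3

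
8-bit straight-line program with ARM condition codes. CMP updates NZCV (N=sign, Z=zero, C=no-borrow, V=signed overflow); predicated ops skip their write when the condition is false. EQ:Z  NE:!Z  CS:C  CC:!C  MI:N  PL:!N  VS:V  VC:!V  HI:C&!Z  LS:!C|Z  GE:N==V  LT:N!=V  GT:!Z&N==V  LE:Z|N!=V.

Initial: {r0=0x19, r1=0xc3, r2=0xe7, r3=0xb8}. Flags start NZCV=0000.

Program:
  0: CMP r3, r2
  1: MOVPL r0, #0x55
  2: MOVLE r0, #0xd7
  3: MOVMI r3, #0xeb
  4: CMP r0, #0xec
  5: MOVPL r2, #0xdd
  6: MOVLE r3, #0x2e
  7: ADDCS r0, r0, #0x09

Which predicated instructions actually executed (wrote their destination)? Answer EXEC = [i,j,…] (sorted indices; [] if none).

EXEC = [2,3,6]

0: ✓ CMP  NZCV=1000
1: · MOVPL
2: ✓ MOVLE  r0←0xd7
3: ✓ MOVMI  r3←0xeb
4: ✓ CMP  NZCV=1000
5: · MOVPL
6: ✓ MOVLE  r3←0x2e
7: · ADDCS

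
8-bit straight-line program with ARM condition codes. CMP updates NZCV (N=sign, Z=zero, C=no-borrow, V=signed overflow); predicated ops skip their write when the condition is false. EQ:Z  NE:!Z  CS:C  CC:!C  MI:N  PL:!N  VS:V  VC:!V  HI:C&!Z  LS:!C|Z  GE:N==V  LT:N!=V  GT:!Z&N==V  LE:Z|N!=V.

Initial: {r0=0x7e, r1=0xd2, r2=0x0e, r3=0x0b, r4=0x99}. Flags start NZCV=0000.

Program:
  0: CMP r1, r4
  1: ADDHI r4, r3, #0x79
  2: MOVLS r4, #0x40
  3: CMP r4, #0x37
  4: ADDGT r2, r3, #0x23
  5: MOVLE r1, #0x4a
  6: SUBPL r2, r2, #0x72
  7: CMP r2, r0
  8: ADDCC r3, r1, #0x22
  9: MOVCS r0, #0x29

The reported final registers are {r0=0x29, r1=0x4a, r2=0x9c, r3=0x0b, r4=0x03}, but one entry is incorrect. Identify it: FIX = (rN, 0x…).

[0] flags=0010 → (cmp)
[1] flags=0010 HI?T → r4=0x84
[2] flags=0010 LS?F → skip
[3] flags=0011 → (cmp)
[4] flags=0011 GT?F → skip
[5] flags=0011 LE?T → r1=0x4a
[6] flags=0011 PL?T → r2=0x9c
[7] flags=0011 → (cmp)
[8] flags=0011 CC?F → skip
[9] flags=0011 CS?T → r0=0x29

FIX = (r4, 0x84)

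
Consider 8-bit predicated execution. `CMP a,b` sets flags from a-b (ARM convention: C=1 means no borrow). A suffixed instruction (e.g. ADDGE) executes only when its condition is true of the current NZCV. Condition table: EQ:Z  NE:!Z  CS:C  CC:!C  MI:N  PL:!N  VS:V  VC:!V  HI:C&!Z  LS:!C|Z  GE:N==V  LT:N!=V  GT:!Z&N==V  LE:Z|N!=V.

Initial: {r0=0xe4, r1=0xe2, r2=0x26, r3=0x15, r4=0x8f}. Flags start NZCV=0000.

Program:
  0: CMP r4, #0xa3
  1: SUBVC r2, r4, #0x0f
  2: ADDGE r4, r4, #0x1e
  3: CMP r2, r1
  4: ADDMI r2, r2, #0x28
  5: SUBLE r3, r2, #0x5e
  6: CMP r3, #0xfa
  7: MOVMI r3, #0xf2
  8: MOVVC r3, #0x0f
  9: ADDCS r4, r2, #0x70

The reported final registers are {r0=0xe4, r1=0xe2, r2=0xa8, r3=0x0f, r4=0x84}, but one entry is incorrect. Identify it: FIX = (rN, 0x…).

0: ✓ CMP  NZCV=1000
1: ✓ SUBVC  r2←0x80
2: · ADDGE
3: ✓ CMP  NZCV=1000
4: ✓ ADDMI  r2←0xa8
5: ✓ SUBLE  r3←0x4a
6: ✓ CMP  NZCV=0000
7: · MOVMI
8: ✓ MOVVC  r3←0x0f
9: · ADDCS

FIX = (r4, 0x8f)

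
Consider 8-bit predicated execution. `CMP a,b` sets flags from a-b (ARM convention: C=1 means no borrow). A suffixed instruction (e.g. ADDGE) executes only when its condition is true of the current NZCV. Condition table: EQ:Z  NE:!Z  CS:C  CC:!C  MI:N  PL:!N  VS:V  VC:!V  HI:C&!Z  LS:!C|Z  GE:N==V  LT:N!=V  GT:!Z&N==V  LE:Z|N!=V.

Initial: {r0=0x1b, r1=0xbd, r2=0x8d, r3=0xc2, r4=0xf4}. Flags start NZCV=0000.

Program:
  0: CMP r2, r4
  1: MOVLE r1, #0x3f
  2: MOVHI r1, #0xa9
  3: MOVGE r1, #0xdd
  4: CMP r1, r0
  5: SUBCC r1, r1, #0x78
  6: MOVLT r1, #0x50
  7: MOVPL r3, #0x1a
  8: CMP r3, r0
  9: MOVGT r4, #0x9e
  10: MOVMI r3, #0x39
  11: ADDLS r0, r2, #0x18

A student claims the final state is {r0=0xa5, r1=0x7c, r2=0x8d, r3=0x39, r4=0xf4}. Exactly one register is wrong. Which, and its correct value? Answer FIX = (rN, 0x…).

[0] flags=1000 → (cmp)
[1] flags=1000 LE?T → r1=0x3f
[2] flags=1000 HI?F → skip
[3] flags=1000 GE?F → skip
[4] flags=0010 → (cmp)
[5] flags=0010 CC?F → skip
[6] flags=0010 LT?F → skip
[7] flags=0010 PL?T → r3=0x1a
[8] flags=1000 → (cmp)
[9] flags=1000 GT?F → skip
[10] flags=1000 MI?T → r3=0x39
[11] flags=1000 LS?T → r0=0xa5

FIX = (r1, 0x3f)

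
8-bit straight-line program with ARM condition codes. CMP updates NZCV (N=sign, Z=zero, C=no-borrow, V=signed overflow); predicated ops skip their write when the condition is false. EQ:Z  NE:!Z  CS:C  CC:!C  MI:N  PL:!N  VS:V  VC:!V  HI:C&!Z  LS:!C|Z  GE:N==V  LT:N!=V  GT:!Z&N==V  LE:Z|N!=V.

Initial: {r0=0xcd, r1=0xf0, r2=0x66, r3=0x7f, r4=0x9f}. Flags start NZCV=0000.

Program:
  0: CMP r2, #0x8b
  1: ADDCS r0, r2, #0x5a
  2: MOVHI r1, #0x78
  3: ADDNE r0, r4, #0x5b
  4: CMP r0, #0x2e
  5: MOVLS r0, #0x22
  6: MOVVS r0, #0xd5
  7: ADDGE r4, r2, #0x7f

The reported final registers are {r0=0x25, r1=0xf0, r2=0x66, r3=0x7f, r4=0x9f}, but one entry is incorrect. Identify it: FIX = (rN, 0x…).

0: ✓ CMP  NZCV=1001
1: · ADDCS
2: · MOVHI
3: ✓ ADDNE  r0←0xfa
4: ✓ CMP  NZCV=1010
5: · MOVLS
6: · MOVVS
7: · ADDGE

FIX = (r0, 0xfa)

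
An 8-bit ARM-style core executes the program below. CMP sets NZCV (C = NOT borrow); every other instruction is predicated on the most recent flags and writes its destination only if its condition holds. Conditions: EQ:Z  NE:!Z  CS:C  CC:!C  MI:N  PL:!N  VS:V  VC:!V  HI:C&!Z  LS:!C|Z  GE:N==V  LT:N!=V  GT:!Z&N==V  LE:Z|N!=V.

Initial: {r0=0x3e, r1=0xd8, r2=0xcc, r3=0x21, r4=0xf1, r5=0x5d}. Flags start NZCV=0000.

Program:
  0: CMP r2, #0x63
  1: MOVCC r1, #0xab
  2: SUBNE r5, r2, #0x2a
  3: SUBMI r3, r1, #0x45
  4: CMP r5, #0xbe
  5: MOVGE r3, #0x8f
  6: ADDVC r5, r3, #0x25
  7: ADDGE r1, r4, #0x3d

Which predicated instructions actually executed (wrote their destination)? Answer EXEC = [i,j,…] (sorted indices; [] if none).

EXEC = [2,6]

[0] flags=0011 → (cmp)
[1] flags=0011 CC?F → skip
[2] flags=0011 NE?T → r5=0xa2
[3] flags=0011 MI?F → skip
[4] flags=1000 → (cmp)
[5] flags=1000 GE?F → skip
[6] flags=1000 VC?T → r5=0x46
[7] flags=1000 GE?F → skip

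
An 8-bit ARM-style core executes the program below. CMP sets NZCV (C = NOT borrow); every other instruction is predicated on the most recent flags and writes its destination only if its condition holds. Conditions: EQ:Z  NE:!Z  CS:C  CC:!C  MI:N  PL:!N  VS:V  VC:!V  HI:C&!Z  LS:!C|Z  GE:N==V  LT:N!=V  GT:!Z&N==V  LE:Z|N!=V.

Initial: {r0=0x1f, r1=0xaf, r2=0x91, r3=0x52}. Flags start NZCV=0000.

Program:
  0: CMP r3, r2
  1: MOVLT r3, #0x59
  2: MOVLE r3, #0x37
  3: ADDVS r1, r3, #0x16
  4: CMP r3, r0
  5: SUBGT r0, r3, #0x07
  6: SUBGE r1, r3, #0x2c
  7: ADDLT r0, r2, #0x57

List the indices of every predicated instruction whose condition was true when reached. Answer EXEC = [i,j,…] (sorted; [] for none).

EXEC = [3,5,6]

0: ✓ CMP  NZCV=1001
1: · MOVLT
2: · MOVLE
3: ✓ ADDVS  r1←0x68
4: ✓ CMP  NZCV=0010
5: ✓ SUBGT  r0←0x4b
6: ✓ SUBGE  r1←0x26
7: · ADDLT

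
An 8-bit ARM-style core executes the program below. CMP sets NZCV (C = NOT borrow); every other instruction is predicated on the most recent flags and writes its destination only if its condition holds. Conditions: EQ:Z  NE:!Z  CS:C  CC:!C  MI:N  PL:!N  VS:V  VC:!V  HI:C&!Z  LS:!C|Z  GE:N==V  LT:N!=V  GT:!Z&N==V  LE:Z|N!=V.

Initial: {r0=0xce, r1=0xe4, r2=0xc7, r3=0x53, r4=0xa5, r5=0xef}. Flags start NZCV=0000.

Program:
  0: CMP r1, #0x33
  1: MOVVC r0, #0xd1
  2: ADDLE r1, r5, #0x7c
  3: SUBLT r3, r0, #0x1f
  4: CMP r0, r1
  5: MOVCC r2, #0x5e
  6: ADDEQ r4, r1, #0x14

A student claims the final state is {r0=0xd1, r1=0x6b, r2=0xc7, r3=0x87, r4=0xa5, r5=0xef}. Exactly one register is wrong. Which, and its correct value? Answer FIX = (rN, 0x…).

0: ✓ CMP  NZCV=1010
1: ✓ MOVVC  r0←0xd1
2: ✓ ADDLE  r1←0x6b
3: ✓ SUBLT  r3←0xb2
4: ✓ CMP  NZCV=0011
5: · MOVCC
6: · ADDEQ

FIX = (r3, 0xb2)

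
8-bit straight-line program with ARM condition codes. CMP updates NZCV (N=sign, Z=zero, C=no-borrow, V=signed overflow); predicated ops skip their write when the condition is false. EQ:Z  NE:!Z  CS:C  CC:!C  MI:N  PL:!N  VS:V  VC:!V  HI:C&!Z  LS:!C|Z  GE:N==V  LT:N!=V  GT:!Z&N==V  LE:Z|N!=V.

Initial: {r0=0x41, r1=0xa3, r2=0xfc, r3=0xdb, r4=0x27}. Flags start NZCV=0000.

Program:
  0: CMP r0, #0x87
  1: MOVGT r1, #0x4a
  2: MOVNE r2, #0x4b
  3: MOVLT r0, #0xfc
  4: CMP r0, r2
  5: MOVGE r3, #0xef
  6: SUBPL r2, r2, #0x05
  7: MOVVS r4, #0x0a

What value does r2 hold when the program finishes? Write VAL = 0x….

0: ✓ CMP  NZCV=1001
1: ✓ MOVGT  r1←0x4a
2: ✓ MOVNE  r2←0x4b
3: · MOVLT
4: ✓ CMP  NZCV=1000
5: · MOVGE
6: · SUBPL
7: · MOVVS

VAL = 0x4b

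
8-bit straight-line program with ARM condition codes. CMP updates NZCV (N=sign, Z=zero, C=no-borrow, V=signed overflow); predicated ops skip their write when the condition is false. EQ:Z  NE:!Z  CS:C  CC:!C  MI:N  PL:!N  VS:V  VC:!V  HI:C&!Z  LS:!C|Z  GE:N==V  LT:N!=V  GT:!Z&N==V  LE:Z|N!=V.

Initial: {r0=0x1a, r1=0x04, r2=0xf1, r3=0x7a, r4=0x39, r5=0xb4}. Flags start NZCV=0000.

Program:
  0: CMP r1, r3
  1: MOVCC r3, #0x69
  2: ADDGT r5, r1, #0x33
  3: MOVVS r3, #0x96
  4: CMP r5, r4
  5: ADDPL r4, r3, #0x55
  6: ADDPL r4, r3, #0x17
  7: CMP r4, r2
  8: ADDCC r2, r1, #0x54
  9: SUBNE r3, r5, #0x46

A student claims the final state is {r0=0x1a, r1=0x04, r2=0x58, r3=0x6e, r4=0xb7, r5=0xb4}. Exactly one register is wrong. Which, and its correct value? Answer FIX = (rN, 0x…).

0: ✓ CMP  NZCV=1000
1: ✓ MOVCC  r3←0x69
2: · ADDGT
3: · MOVVS
4: ✓ CMP  NZCV=0011
5: ✓ ADDPL  r4←0xbe
6: ✓ ADDPL  r4←0x80
7: ✓ CMP  NZCV=1000
8: ✓ ADDCC  r2←0x58
9: ✓ SUBNE  r3←0x6e

FIX = (r4, 0x80)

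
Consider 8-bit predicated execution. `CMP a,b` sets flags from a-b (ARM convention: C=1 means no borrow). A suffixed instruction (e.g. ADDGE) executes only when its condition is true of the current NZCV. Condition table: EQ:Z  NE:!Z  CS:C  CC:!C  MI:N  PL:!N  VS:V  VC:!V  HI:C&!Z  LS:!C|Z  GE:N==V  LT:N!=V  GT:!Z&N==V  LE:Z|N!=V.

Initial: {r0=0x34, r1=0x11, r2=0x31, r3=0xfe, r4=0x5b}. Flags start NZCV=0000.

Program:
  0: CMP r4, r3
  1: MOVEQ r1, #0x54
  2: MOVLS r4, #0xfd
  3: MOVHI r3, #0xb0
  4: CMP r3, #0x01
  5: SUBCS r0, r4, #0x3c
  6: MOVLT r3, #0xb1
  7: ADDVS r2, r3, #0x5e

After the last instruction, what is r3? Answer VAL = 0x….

VAL = 0xb1

0: ✓ CMP  NZCV=0000
1: · MOVEQ
2: ✓ MOVLS  r4←0xfd
3: · MOVHI
4: ✓ CMP  NZCV=1010
5: ✓ SUBCS  r0←0xc1
6: ✓ MOVLT  r3←0xb1
7: · ADDVS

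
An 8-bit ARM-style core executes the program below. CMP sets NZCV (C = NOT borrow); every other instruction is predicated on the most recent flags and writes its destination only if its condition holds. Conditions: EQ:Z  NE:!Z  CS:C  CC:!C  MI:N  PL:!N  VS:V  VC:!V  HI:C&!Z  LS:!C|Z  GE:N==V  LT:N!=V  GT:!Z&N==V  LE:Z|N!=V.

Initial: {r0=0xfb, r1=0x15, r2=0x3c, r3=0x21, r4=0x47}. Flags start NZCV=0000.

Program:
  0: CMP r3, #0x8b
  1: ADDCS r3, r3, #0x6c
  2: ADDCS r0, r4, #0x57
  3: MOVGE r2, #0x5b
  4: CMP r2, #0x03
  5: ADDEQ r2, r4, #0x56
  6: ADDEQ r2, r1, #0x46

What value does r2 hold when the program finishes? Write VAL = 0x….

VAL = 0x5b

[0] flags=1001 → (cmp)
[1] flags=1001 CS?F → skip
[2] flags=1001 CS?F → skip
[3] flags=1001 GE?T → r2=0x5b
[4] flags=0010 → (cmp)
[5] flags=0010 EQ?F → skip
[6] flags=0010 EQ?F → skip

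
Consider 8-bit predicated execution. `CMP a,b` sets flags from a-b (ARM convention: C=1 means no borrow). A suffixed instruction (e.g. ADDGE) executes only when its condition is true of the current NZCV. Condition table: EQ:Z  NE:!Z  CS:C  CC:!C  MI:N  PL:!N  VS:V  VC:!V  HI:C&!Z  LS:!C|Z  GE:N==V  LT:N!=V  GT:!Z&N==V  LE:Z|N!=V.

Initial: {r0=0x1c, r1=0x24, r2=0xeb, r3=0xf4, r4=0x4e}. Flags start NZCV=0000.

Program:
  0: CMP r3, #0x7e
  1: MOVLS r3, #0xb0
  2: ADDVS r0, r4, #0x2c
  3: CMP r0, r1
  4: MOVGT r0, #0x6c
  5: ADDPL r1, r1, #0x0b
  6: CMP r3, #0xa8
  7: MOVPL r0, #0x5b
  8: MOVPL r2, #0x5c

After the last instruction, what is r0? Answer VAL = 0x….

0: ✓ CMP  NZCV=0011
1: · MOVLS
2: ✓ ADDVS  r0←0x7a
3: ✓ CMP  NZCV=0010
4: ✓ MOVGT  r0←0x6c
5: ✓ ADDPL  r1←0x2f
6: ✓ CMP  NZCV=0010
7: ✓ MOVPL  r0←0x5b
8: ✓ MOVPL  r2←0x5c

VAL = 0x5b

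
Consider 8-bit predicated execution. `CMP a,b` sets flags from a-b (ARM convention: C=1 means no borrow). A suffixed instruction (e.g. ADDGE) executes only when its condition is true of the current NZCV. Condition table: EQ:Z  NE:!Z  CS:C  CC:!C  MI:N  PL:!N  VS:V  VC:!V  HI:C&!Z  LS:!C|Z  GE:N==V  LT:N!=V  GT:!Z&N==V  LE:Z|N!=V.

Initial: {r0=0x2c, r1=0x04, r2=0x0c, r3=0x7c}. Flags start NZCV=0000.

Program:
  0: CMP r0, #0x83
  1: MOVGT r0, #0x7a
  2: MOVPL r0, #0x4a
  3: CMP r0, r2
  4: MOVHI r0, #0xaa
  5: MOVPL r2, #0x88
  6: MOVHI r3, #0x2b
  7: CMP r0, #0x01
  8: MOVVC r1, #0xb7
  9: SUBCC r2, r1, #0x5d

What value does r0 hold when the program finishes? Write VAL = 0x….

VAL = 0xaa

0: ✓ CMP  NZCV=1001
1: ✓ MOVGT  r0←0x7a
2: · MOVPL
3: ✓ CMP  NZCV=0010
4: ✓ MOVHI  r0←0xaa
5: ✓ MOVPL  r2←0x88
6: ✓ MOVHI  r3←0x2b
7: ✓ CMP  NZCV=1010
8: ✓ MOVVC  r1←0xb7
9: · SUBCC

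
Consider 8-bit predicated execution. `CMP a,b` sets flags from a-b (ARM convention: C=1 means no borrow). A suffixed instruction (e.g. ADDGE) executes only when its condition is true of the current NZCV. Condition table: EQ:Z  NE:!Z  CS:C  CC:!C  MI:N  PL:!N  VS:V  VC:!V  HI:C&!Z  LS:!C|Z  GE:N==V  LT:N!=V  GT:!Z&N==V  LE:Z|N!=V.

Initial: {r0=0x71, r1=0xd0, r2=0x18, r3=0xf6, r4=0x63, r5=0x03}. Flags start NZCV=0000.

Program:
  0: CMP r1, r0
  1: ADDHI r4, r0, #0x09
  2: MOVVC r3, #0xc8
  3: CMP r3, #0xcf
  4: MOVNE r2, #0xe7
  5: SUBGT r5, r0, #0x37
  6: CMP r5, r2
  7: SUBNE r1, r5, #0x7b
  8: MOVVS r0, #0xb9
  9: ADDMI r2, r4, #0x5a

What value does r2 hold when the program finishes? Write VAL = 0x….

VAL = 0xe7

0: ✓ CMP  NZCV=0011
1: ✓ ADDHI  r4←0x7a
2: · MOVVC
3: ✓ CMP  NZCV=0010
4: ✓ MOVNE  r2←0xe7
5: ✓ SUBGT  r5←0x3a
6: ✓ CMP  NZCV=0000
7: ✓ SUBNE  r1←0xbf
8: · MOVVS
9: · ADDMI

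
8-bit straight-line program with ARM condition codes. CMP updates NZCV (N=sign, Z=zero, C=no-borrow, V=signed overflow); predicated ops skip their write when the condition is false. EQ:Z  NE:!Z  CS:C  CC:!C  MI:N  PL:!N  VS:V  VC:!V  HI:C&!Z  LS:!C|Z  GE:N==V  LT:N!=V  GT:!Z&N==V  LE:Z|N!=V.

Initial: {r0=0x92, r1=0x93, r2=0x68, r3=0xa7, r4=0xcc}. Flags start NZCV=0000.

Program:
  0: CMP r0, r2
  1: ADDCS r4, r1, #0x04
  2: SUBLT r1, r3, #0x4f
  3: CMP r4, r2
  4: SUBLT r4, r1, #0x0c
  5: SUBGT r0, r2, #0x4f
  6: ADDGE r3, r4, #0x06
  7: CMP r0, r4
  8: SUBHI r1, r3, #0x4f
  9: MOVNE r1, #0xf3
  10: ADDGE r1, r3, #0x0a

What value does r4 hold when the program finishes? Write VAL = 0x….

VAL = 0x4c

[0] flags=0011 → (cmp)
[1] flags=0011 CS?T → r4=0x97
[2] flags=0011 LT?T → r1=0x58
[3] flags=0011 → (cmp)
[4] flags=0011 LT?T → r4=0x4c
[5] flags=0011 GT?F → skip
[6] flags=0011 GE?F → skip
[7] flags=0011 → (cmp)
[8] flags=0011 HI?T → r1=0x58
[9] flags=0011 NE?T → r1=0xf3
[10] flags=0011 GE?F → skip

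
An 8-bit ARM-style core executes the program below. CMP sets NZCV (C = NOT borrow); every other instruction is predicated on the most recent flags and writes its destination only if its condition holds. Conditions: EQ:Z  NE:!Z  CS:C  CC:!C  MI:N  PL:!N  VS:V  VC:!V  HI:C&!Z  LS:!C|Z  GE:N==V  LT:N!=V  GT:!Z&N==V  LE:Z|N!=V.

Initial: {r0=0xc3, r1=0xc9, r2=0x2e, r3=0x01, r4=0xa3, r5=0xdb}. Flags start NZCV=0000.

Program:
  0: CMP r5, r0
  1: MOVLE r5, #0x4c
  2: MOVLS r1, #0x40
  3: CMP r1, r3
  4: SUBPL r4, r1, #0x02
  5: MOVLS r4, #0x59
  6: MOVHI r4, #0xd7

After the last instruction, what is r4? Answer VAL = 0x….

VAL = 0xd7

0: ✓ CMP  NZCV=0010
1: · MOVLE
2: · MOVLS
3: ✓ CMP  NZCV=1010
4: · SUBPL
5: · MOVLS
6: ✓ MOVHI  r4←0xd7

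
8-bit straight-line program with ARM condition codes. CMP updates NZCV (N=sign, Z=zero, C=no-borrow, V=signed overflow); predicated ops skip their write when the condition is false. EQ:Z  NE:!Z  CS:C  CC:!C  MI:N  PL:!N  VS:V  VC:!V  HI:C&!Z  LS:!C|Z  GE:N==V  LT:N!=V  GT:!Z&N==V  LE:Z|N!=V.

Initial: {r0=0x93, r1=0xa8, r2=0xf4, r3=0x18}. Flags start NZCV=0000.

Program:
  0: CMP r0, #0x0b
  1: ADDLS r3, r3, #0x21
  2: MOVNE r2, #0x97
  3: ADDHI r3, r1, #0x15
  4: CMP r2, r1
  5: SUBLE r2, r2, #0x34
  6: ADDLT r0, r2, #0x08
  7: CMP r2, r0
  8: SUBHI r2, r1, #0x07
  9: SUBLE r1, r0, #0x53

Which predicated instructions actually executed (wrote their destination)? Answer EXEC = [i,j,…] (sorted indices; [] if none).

[0] flags=1010 → (cmp)
[1] flags=1010 LS?F → skip
[2] flags=1010 NE?T → r2=0x97
[3] flags=1010 HI?T → r3=0xbd
[4] flags=1000 → (cmp)
[5] flags=1000 LE?T → r2=0x63
[6] flags=1000 LT?T → r0=0x6b
[7] flags=1000 → (cmp)
[8] flags=1000 HI?F → skip
[9] flags=1000 LE?T → r1=0x18

EXEC = [2,3,5,6,9]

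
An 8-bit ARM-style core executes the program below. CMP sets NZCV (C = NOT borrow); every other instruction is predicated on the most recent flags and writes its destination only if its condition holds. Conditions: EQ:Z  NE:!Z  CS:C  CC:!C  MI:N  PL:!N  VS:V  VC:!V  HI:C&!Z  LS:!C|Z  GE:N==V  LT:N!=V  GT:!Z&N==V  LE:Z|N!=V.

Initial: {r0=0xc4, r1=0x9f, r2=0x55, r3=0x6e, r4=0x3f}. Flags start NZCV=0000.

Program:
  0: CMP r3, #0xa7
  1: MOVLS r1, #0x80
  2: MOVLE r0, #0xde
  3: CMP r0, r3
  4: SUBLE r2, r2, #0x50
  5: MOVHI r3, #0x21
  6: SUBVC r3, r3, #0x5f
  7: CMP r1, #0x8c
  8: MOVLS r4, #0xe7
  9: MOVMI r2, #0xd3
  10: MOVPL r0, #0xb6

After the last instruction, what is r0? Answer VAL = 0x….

VAL = 0xc4

0: ✓ CMP  NZCV=1001
1: ✓ MOVLS  r1←0x80
2: · MOVLE
3: ✓ CMP  NZCV=0011
4: ✓ SUBLE  r2←0x05
5: ✓ MOVHI  r3←0x21
6: · SUBVC
7: ✓ CMP  NZCV=1000
8: ✓ MOVLS  r4←0xe7
9: ✓ MOVMI  r2←0xd3
10: · MOVPL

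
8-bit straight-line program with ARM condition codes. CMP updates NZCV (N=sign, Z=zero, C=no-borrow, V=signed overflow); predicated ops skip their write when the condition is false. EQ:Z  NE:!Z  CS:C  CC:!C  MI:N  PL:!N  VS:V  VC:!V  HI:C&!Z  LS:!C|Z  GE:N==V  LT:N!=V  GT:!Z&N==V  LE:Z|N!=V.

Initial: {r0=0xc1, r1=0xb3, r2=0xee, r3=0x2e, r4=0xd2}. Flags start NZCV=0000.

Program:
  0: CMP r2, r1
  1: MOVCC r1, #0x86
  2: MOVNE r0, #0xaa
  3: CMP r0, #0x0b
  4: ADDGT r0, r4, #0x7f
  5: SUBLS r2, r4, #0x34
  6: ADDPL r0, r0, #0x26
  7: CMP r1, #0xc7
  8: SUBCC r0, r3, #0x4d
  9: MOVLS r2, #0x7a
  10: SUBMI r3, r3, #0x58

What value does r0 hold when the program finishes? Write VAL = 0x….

VAL = 0xe1

[0] flags=0010 → (cmp)
[1] flags=0010 CC?F → skip
[2] flags=0010 NE?T → r0=0xaa
[3] flags=1010 → (cmp)
[4] flags=1010 GT?F → skip
[5] flags=1010 LS?F → skip
[6] flags=1010 PL?F → skip
[7] flags=1000 → (cmp)
[8] flags=1000 CC?T → r0=0xe1
[9] flags=1000 LS?T → r2=0x7a
[10] flags=1000 MI?T → r3=0xd6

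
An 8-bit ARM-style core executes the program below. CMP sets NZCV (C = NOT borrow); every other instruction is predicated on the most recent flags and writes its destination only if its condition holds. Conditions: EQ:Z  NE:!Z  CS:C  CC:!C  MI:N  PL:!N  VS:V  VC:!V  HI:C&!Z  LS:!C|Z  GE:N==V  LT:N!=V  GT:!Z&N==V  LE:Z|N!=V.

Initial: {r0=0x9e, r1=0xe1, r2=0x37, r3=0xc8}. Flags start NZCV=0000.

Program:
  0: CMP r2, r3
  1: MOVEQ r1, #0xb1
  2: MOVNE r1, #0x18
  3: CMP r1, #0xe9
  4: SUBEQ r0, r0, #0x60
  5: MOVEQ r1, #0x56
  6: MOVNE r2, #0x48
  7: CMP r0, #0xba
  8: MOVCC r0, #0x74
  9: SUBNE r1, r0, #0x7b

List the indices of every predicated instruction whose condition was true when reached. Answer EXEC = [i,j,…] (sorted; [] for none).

[0] flags=0000 → (cmp)
[1] flags=0000 EQ?F → skip
[2] flags=0000 NE?T → r1=0x18
[3] flags=0000 → (cmp)
[4] flags=0000 EQ?F → skip
[5] flags=0000 EQ?F → skip
[6] flags=0000 NE?T → r2=0x48
[7] flags=1000 → (cmp)
[8] flags=1000 CC?T → r0=0x74
[9] flags=1000 NE?T → r1=0xf9

EXEC = [2,6,8,9]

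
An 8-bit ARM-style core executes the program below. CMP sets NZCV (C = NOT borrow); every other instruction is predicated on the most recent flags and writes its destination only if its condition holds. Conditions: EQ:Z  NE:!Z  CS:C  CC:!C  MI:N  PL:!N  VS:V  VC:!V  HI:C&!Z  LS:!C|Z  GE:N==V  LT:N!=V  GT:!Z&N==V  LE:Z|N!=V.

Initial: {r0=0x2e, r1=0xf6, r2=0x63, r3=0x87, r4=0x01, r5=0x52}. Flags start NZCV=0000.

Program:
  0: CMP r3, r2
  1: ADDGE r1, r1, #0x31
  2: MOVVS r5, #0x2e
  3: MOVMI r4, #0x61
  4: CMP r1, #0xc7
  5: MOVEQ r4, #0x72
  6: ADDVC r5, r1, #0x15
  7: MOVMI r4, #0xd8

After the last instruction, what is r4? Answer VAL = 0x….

[0] flags=0011 → (cmp)
[1] flags=0011 GE?F → skip
[2] flags=0011 VS?T → r5=0x2e
[3] flags=0011 MI?F → skip
[4] flags=0010 → (cmp)
[5] flags=0010 EQ?F → skip
[6] flags=0010 VC?T → r5=0x0b
[7] flags=0010 MI?F → skip

VAL = 0x01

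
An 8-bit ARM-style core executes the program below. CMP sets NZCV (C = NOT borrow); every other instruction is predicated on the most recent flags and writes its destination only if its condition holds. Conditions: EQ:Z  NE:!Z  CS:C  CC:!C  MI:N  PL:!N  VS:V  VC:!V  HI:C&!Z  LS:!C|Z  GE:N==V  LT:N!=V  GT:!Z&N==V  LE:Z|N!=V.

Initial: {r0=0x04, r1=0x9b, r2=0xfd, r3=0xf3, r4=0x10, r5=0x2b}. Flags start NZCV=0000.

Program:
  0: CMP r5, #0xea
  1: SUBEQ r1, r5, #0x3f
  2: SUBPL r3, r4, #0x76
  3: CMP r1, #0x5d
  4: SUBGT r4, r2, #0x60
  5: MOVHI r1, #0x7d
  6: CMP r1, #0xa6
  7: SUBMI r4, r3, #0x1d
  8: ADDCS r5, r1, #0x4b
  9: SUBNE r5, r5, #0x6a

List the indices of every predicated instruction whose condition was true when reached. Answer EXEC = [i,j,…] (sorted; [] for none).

0: ✓ CMP  NZCV=0000
1: · SUBEQ
2: ✓ SUBPL  r3←0x9a
3: ✓ CMP  NZCV=0011
4: · SUBGT
5: ✓ MOVHI  r1←0x7d
6: ✓ CMP  NZCV=1001
7: ✓ SUBMI  r4←0x7d
8: · ADDCS
9: ✓ SUBNE  r5←0xc1

EXEC = [2,5,7,9]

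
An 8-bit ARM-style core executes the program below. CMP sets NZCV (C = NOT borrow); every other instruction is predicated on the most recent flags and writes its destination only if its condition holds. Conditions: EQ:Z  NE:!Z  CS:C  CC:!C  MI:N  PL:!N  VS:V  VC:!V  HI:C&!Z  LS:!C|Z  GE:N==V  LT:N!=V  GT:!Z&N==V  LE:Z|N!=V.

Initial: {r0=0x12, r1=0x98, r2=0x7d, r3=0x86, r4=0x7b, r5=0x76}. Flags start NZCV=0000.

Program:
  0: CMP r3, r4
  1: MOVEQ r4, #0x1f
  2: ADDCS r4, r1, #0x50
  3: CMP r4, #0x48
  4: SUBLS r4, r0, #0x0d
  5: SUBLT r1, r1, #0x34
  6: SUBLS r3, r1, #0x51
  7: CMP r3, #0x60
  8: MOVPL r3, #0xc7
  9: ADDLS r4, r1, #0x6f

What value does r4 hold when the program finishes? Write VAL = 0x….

VAL = 0xe8

0: ✓ CMP  NZCV=0011
1: · MOVEQ
2: ✓ ADDCS  r4←0xe8
3: ✓ CMP  NZCV=1010
4: · SUBLS
5: ✓ SUBLT  r1←0x64
6: · SUBLS
7: ✓ CMP  NZCV=0011
8: ✓ MOVPL  r3←0xc7
9: · ADDLS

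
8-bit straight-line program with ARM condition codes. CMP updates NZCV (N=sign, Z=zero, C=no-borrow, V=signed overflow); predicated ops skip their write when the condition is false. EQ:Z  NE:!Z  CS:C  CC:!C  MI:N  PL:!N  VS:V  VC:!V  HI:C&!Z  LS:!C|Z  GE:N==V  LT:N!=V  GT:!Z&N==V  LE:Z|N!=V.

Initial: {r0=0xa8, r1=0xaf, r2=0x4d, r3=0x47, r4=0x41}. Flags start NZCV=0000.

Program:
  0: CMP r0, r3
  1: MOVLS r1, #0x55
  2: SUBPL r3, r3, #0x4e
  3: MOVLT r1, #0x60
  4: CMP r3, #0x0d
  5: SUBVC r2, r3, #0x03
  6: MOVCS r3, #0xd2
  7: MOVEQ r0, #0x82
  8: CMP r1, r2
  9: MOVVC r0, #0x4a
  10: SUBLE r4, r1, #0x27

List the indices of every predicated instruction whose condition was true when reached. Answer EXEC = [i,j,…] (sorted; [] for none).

EXEC = [2,3,5,6,9]

[0] flags=0011 → (cmp)
[1] flags=0011 LS?F → skip
[2] flags=0011 PL?T → r3=0xf9
[3] flags=0011 LT?T → r1=0x60
[4] flags=1010 → (cmp)
[5] flags=1010 VC?T → r2=0xf6
[6] flags=1010 CS?T → r3=0xd2
[7] flags=1010 EQ?F → skip
[8] flags=0000 → (cmp)
[9] flags=0000 VC?T → r0=0x4a
[10] flags=0000 LE?F → skip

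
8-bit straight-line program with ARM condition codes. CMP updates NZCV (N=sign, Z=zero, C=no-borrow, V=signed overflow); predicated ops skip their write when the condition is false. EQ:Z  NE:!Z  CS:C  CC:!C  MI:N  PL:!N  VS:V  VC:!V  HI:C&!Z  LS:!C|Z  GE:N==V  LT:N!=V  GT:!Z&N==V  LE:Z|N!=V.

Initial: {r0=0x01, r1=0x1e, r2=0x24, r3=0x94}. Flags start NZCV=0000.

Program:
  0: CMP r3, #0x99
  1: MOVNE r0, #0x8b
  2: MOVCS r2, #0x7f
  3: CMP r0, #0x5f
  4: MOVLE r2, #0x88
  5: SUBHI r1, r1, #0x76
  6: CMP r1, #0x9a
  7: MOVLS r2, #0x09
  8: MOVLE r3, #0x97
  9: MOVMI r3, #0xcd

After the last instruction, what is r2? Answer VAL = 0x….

0: ✓ CMP  NZCV=1000
1: ✓ MOVNE  r0←0x8b
2: · MOVCS
3: ✓ CMP  NZCV=0011
4: ✓ MOVLE  r2←0x88
5: ✓ SUBHI  r1←0xa8
6: ✓ CMP  NZCV=0010
7: · MOVLS
8: · MOVLE
9: · MOVMI

VAL = 0x88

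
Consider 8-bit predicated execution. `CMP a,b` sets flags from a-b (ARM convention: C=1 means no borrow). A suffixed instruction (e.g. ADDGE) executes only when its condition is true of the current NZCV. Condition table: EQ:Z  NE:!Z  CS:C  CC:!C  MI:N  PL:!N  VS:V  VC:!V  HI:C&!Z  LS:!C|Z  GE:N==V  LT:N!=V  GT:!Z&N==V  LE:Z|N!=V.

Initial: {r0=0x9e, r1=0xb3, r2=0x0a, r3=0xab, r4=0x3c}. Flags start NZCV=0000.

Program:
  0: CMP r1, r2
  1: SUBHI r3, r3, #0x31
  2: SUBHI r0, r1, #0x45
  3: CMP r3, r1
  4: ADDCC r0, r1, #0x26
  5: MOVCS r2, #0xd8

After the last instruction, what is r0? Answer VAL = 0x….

0: ✓ CMP  NZCV=1010
1: ✓ SUBHI  r3←0x7a
2: ✓ SUBHI  r0←0x6e
3: ✓ CMP  NZCV=1001
4: ✓ ADDCC  r0←0xd9
5: · MOVCS

VAL = 0xd9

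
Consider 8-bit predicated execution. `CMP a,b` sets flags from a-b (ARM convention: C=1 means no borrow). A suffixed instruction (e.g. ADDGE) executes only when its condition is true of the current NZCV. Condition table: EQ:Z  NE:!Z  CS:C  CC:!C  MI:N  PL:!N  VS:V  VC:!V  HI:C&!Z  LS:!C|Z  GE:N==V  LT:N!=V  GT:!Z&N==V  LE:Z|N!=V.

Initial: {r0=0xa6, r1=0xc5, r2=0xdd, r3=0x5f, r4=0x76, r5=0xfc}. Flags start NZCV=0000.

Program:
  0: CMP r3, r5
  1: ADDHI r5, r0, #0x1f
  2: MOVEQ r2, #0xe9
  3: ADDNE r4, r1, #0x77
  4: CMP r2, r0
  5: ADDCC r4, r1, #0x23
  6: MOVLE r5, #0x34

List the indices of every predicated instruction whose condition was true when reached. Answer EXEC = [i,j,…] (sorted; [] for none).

0: ✓ CMP  NZCV=0000
1: · ADDHI
2: · MOVEQ
3: ✓ ADDNE  r4←0x3c
4: ✓ CMP  NZCV=0010
5: · ADDCC
6: · MOVLE

EXEC = [3]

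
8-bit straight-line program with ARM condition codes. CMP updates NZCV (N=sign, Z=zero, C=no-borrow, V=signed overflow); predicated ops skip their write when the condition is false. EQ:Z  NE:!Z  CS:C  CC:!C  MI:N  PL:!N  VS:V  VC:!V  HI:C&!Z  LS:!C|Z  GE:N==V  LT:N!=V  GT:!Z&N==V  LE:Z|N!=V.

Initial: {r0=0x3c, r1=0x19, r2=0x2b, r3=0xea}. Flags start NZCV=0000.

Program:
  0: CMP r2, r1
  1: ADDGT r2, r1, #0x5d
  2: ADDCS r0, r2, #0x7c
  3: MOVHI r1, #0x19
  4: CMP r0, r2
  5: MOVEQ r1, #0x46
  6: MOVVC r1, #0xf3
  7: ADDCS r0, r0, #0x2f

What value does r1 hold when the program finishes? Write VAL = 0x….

VAL = 0x19

0: ✓ CMP  NZCV=0010
1: ✓ ADDGT  r2←0x76
2: ✓ ADDCS  r0←0xf2
3: ✓ MOVHI  r1←0x19
4: ✓ CMP  NZCV=0011
5: · MOVEQ
6: · MOVVC
7: ✓ ADDCS  r0←0x21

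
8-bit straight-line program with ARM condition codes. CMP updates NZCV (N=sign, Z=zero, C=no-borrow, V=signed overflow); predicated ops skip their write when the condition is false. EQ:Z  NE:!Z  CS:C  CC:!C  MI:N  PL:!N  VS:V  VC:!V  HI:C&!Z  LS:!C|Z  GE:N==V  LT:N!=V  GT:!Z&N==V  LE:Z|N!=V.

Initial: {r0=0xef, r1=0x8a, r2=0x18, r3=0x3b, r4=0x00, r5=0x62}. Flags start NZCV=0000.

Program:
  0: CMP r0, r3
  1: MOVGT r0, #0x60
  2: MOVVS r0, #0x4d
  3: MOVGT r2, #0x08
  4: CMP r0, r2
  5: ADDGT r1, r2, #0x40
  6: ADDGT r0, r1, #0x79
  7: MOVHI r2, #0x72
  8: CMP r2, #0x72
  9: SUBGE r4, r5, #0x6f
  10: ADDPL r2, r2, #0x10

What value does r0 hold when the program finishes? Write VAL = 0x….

VAL = 0xef

0: ✓ CMP  NZCV=1010
1: · MOVGT
2: · MOVVS
3: · MOVGT
4: ✓ CMP  NZCV=1010
5: · ADDGT
6: · ADDGT
7: ✓ MOVHI  r2←0x72
8: ✓ CMP  NZCV=0110
9: ✓ SUBGE  r4←0xf3
10: ✓ ADDPL  r2←0x82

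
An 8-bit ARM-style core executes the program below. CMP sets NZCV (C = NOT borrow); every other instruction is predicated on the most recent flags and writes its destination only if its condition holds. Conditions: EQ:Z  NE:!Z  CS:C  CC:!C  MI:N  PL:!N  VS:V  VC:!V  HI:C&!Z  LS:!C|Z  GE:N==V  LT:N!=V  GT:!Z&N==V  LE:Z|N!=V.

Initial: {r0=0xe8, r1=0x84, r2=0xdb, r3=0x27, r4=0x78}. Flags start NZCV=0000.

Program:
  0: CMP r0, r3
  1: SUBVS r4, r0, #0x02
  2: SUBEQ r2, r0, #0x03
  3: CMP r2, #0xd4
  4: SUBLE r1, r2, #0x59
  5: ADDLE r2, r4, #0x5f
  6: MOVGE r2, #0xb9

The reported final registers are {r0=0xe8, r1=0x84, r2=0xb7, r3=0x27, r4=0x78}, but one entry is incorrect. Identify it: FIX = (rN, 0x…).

[0] flags=1010 → (cmp)
[1] flags=1010 VS?F → skip
[2] flags=1010 EQ?F → skip
[3] flags=0010 → (cmp)
[4] flags=0010 LE?F → skip
[5] flags=0010 LE?F → skip
[6] flags=0010 GE?T → r2=0xb9

FIX = (r2, 0xb9)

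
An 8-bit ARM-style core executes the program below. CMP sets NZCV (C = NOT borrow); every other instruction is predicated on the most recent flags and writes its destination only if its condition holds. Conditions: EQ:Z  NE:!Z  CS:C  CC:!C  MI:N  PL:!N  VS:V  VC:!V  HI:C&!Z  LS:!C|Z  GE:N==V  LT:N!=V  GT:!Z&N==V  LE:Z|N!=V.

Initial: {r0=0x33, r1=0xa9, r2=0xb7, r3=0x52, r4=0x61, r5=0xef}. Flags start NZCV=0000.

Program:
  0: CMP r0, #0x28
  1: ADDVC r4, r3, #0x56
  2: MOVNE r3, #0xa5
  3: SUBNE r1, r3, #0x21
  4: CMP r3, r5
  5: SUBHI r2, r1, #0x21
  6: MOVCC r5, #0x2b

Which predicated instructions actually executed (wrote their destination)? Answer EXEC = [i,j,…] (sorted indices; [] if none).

EXEC = [1,2,3,6]

[0] flags=0010 → (cmp)
[1] flags=0010 VC?T → r4=0xa8
[2] flags=0010 NE?T → r3=0xa5
[3] flags=0010 NE?T → r1=0x84
[4] flags=1000 → (cmp)
[5] flags=1000 HI?F → skip
[6] flags=1000 CC?T → r5=0x2b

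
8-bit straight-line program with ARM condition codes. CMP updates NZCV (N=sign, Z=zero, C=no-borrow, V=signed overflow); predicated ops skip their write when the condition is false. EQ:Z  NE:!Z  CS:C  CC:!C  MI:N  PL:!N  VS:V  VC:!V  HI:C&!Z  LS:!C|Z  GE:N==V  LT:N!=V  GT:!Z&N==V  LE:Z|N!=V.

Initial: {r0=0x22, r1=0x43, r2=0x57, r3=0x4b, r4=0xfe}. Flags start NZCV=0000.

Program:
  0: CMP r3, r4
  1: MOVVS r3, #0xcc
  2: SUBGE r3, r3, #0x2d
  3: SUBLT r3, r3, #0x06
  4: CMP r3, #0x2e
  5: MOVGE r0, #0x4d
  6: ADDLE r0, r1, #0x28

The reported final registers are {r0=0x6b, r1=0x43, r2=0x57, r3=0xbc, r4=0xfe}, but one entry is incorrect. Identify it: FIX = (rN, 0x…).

[0] flags=0000 → (cmp)
[1] flags=0000 VS?F → skip
[2] flags=0000 GE?T → r3=0x1e
[3] flags=0000 LT?F → skip
[4] flags=1000 → (cmp)
[5] flags=1000 GE?F → skip
[6] flags=1000 LE?T → r0=0x6b

FIX = (r3, 0x1e)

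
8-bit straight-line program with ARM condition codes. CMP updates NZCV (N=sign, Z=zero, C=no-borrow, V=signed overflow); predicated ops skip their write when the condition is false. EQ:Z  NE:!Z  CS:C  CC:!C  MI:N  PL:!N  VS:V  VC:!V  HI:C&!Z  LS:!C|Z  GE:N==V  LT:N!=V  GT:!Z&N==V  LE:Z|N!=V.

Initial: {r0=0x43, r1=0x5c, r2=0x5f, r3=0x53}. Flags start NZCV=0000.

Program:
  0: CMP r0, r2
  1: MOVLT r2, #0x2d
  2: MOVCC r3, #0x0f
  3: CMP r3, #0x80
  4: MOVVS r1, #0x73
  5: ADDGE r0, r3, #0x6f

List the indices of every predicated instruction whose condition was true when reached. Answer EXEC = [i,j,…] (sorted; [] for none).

[0] flags=1000 → (cmp)
[1] flags=1000 LT?T → r2=0x2d
[2] flags=1000 CC?T → r3=0x0f
[3] flags=1001 → (cmp)
[4] flags=1001 VS?T → r1=0x73
[5] flags=1001 GE?T → r0=0x7e

EXEC = [1,2,4,5]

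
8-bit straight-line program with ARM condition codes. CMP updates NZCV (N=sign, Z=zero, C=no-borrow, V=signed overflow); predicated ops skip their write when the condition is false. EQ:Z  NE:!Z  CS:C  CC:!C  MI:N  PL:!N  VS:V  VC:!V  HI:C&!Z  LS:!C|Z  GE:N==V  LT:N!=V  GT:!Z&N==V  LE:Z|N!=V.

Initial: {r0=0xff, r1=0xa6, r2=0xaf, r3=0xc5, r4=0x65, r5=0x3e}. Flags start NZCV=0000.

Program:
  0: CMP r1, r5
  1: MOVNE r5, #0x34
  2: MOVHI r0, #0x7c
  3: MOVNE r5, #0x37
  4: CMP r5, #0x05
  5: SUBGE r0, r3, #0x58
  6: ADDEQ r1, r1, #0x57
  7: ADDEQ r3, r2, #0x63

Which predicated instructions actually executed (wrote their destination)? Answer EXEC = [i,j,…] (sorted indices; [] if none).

EXEC = [1,2,3,5]

0: ✓ CMP  NZCV=0011
1: ✓ MOVNE  r5←0x34
2: ✓ MOVHI  r0←0x7c
3: ✓ MOVNE  r5←0x37
4: ✓ CMP  NZCV=0010
5: ✓ SUBGE  r0←0x6d
6: · ADDEQ
7: · ADDEQ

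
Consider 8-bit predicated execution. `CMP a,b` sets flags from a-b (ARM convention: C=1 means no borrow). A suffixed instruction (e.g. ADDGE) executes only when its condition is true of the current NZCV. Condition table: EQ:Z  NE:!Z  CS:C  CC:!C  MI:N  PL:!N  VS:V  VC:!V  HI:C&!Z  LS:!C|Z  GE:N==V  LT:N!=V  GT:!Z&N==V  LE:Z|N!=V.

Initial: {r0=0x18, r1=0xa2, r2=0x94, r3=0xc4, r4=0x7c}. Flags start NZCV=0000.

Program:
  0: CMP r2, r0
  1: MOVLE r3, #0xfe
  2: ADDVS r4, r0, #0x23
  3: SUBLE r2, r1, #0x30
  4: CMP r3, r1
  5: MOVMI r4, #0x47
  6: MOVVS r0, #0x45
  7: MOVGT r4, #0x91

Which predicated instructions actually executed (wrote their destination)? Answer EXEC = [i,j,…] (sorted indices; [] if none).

0: ✓ CMP  NZCV=0011
1: ✓ MOVLE  r3←0xfe
2: ✓ ADDVS  r4←0x3b
3: ✓ SUBLE  r2←0x72
4: ✓ CMP  NZCV=0010
5: · MOVMI
6: · MOVVS
7: ✓ MOVGT  r4←0x91

EXEC = [1,2,3,7]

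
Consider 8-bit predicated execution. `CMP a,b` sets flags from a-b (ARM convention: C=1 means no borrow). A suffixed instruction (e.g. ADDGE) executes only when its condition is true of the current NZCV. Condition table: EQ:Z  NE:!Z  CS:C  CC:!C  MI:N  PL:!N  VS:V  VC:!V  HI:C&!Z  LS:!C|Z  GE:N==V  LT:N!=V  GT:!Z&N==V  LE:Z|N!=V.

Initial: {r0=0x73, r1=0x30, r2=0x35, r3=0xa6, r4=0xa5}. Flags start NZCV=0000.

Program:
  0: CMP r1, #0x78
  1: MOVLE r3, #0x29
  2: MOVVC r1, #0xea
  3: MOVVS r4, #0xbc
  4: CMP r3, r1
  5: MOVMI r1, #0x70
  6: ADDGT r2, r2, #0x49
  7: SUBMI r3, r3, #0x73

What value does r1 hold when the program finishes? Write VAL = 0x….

VAL = 0xea

[0] flags=1000 → (cmp)
[1] flags=1000 LE?T → r3=0x29
[2] flags=1000 VC?T → r1=0xea
[3] flags=1000 VS?F → skip
[4] flags=0000 → (cmp)
[5] flags=0000 MI?F → skip
[6] flags=0000 GT?T → r2=0x7e
[7] flags=0000 MI?F → skip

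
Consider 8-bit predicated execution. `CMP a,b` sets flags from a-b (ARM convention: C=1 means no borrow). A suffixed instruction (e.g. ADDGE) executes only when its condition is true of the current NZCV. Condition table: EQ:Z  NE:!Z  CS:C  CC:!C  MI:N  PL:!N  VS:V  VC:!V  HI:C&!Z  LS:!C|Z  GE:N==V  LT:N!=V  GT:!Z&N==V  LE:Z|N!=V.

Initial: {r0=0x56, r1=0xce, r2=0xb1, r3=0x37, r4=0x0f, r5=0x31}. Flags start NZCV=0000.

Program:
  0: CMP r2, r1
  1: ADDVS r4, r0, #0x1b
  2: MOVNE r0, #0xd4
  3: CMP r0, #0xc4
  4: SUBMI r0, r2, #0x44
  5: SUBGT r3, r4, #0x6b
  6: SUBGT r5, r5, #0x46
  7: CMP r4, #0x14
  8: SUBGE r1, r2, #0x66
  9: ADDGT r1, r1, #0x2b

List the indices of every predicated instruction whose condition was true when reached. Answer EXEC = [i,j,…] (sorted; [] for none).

EXEC = [2,5,6]

[0] flags=1000 → (cmp)
[1] flags=1000 VS?F → skip
[2] flags=1000 NE?T → r0=0xd4
[3] flags=0010 → (cmp)
[4] flags=0010 MI?F → skip
[5] flags=0010 GT?T → r3=0xa4
[6] flags=0010 GT?T → r5=0xeb
[7] flags=1000 → (cmp)
[8] flags=1000 GE?F → skip
[9] flags=1000 GT?F → skip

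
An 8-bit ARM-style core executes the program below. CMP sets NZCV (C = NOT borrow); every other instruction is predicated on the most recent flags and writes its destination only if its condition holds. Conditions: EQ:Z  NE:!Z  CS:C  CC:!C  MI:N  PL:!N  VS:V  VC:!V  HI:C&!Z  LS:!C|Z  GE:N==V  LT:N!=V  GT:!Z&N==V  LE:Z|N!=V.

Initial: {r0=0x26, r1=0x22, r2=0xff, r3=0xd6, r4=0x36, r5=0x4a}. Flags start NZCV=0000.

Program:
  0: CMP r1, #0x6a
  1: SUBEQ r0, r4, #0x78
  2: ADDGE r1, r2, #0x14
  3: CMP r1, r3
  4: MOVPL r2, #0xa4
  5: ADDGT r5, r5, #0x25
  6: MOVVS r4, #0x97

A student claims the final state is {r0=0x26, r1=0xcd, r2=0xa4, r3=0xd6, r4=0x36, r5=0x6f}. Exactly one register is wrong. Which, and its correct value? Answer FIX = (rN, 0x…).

FIX = (r1, 0x22)

[0] flags=1000 → (cmp)
[1] flags=1000 EQ?F → skip
[2] flags=1000 GE?F → skip
[3] flags=0000 → (cmp)
[4] flags=0000 PL?T → r2=0xa4
[5] flags=0000 GT?T → r5=0x6f
[6] flags=0000 VS?F → skip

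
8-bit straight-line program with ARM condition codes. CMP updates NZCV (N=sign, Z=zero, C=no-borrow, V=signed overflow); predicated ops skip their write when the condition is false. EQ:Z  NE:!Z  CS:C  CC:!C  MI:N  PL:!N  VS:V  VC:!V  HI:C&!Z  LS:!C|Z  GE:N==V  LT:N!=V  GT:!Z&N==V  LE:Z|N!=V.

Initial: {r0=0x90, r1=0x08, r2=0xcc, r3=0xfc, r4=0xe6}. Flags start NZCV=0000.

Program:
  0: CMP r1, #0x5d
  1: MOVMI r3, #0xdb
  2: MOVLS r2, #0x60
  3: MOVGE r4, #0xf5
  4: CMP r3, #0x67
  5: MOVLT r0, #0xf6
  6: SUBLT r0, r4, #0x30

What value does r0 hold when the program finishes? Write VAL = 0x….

0: ✓ CMP  NZCV=1000
1: ✓ MOVMI  r3←0xdb
2: ✓ MOVLS  r2←0x60
3: · MOVGE
4: ✓ CMP  NZCV=0011
5: ✓ MOVLT  r0←0xf6
6: ✓ SUBLT  r0←0xb6

VAL = 0xb6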